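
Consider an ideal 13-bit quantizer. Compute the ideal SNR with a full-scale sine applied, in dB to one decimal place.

SNR ≈ 6.02·N + 1.76 dB = 6.02·13 + 1.76 = 80.02 dB.

80.0 dB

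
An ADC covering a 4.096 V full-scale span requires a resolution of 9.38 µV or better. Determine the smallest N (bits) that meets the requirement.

19 bits

Number of steps required ≥ 4.096 V / 9.38 µV = 436673.77.
Need 2^N ≥ 436673.77; 2^18 = 262144, 2^19 = 524288.
Minimum N = 19.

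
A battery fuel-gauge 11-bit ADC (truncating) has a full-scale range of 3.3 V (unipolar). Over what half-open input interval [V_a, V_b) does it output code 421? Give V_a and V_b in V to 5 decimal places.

LSB = 3.3/2^11 = 1.611 mV.
V_a = V_low + 421·LSB = 0.678369 V; V_b = V_low + 422·LSB = 0.67998 V.

[0.67837 V, 0.67998 V)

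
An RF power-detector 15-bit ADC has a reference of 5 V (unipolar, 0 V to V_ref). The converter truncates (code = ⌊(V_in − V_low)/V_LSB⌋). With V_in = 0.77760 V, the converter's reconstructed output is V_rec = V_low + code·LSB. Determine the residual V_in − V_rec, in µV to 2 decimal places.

12.11 µV

Step size: 5 V ÷ 2^15 = 152.59 µV.
Scaled input = 5096.0794 LSBs, so code = 5096.
Code 5096 maps back to 0 + 5096×0.000152588 V = 0.77758789 V.
Error = 0.77760 − 0.77758789 = 1.21094e-05 V = 12.11 µV.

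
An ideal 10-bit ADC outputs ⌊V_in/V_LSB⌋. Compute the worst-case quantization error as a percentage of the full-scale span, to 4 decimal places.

Truncating → worst-case error = 1 LSB = V_FS/2^10, so 100/1024 = 0.0976562 % of full scale.

0.0977 %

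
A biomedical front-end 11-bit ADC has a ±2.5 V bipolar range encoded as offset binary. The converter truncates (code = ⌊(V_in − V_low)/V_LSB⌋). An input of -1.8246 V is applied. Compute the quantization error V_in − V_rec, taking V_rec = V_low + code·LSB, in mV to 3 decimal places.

1.572 mV

Step size: 5 V ÷ 2^11 = 2.441 mV.
(V_in − V_low)/LSB = (-1.8246 − (−2.5))/0.00244141 = 276.6438 → code 276 (floor).
Code 276 maps back to (−2.5) + 276×0.00244141 V = -1.8261719 V.
Error = -1.8246 − (−1.8261719) = 0.00157187 V = 1.572 mV.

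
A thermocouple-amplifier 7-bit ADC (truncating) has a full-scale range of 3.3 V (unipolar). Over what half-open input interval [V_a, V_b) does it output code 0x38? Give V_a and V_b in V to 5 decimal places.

LSB = 3.3/2^7 = 25.781 mV.
Code 0x38 = 56 decimal.
V_a = V_low + 56·LSB = 1.44375 V; V_b = V_low + 57·LSB = 1.46953 V.

[1.44375 V, 1.46953 V)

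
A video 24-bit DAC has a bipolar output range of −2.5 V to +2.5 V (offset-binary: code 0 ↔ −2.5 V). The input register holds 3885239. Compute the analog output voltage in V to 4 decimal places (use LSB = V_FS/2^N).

-1.3421 V

LSB = 5 V / 2^24 = 0.30 µV.
V_out = (−2.5) + 3885239 × 2.98023e-07 V = -1.34211 V.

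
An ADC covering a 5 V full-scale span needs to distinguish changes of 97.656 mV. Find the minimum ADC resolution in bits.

Number of steps required ≥ 5 V / 97.656 mV = 51.20.
Need 2^N ≥ 51.20; 2^5 = 32, 2^6 = 64.
Minimum N = 6.

6 bits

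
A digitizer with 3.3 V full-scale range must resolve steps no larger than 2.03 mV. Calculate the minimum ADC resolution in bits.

11 bits

Number of steps required ≥ 3.3 V / 2.03 mV = 1625.62.
Need 2^N ≥ 1625.62; 2^10 = 1024, 2^11 = 2048.
Minimum N = 11.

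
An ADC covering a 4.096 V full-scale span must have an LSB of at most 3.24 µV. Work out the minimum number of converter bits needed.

21 bits

Number of steps required ≥ 4.096 V / 3.24 µV = 1264197.53.
Need 2^N ≥ 1264197.53; 2^20 = 1048576, 2^21 = 2097152.
Minimum N = 21.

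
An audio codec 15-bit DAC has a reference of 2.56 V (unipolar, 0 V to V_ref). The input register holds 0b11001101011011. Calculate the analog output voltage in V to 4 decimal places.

LSB = 2.56 V / 2^15 = 78.12 µV.
Code 0b11001101011011 = 13147 decimal.
V_out = 0 + 13147 × 7.8125e-05 V = 1.02711 V.

1.0271 V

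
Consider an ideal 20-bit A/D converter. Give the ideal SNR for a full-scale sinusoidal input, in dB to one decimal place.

122.2 dB

SNR ≈ 6.02·N + 1.76 dB = 6.02·20 + 1.76 = 122.16 dB.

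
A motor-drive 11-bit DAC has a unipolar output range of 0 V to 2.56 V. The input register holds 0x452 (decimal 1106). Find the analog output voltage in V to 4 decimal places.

LSB = 2.56 V / 2^11 = 1.250 mV.
Code 0x452 = 1106 decimal.
V_out = 0 + 1106 × 0.00125 V = 1.3825 V.

1.3825 V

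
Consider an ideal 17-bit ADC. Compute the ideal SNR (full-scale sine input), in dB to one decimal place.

SNR ≈ 6.02·N + 1.76 dB = 6.02·17 + 1.76 = 104.10 dB.

104.1 dB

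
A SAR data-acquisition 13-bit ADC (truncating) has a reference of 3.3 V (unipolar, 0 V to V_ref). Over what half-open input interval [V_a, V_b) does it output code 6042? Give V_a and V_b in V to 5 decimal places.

LSB = 3.3/2^13 = 402.83 µV.
V_a = V_low + 6042·LSB = 2.43391 V; V_b = V_low + 6043·LSB = 2.43431 V.

[2.43391 V, 2.43431 V)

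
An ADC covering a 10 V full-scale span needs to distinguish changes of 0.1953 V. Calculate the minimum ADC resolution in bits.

6 bits

Number of steps required ≥ 10 V / 0.1953 V = 51.20.
Need 2^N ≥ 51.20; 2^5 = 32, 2^6 = 64.
Minimum N = 6.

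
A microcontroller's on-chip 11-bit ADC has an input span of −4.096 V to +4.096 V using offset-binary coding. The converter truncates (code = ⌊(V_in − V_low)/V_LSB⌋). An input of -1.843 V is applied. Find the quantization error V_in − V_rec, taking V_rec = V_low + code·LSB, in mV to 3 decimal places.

LSB = 8.192/2^11 = 4.000 mV.
(V_in − V_low)/LSB = (-1.843 − (−4.096))/0.004 = 563.2500 → code 563 (floor).
Reconstructed: -1.844 V.
Difference: 0.001 V → 1.000 mV.

1.000 mV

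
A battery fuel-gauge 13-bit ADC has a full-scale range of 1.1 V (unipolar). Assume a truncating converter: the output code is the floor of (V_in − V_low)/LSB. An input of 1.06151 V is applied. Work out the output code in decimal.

code 7905

Full-scale span = 1.1 V; LSB = 1.1/2^13 = 134.28 µV.
(1.06151 − 0) / 0.000134277 = 7905.354 LSBs.
⌊·⌋(7905.354) = 7905.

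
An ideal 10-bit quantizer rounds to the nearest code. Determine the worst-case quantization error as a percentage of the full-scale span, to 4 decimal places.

0.0488 %

Rounding → worst-case error = ½ LSB = V_FS/2^11, so 100/2048 = 0.0488281 % of full scale.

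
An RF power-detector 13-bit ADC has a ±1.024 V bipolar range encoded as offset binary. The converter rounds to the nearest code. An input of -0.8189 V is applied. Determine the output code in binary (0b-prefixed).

With 8192 levels over 2.048 V, one step is 250.00 µV.
(-0.8189 − (−1.024)) / 0.00025 = 820.400 LSBs.
Round → code 820.
In binary (0b-prefixed): 0b1100110100.

code 0b1100110100 (decimal 820)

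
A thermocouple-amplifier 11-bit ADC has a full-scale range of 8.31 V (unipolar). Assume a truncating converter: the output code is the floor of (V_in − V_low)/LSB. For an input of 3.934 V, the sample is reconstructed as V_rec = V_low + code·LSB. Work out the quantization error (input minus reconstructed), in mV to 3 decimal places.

LSB = 8.31/2^11 = 4.058 mV.
Scaled input = 969.5345 LSBs, so code = 969.
Reconstructed: 3.9318311 V.
Error = 3.934 − 3.9318311 = 0.00216895 V = 2.169 mV.

2.169 mV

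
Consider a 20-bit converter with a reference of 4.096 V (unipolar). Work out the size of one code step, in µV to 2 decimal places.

3.91 µV

Full-scale span = 4.096 V.
LSB = 4.096 / 2^20 = 4.096 / 1048576 = 3.90625e-06 V = 3.91 µV.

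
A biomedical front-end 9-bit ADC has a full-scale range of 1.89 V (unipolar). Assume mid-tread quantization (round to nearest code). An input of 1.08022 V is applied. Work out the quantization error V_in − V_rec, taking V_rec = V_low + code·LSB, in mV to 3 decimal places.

-1.362 mV

Step size: 1.89 V ÷ 2^9 = 3.691 mV.
(1.08022 − 0)/0.00369141 = 292.6310; round gives code 293.
V_rec = 0 + 293·0.00369141 = 1.081582 V.
Error = 1.08022 − 1.081582 = -0.00136203 V = -1.362 mV.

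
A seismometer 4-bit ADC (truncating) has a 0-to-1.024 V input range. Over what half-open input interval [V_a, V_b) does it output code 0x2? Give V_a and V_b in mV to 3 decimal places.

LSB = 1.024/2^4 = 64.000 mV.
Code 0x2 = 2 decimal.
V_a = V_low + 2·LSB = 0.128 V; V_b = V_low + 3·LSB = 0.192 V.

[128.000 mV, 192.000 mV)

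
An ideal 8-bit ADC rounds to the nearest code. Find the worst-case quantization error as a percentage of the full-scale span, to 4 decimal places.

Rounding → worst-case error = ½ LSB = V_FS/2^9, so 100/512 = 0.195312 % of full scale.

0.1953 %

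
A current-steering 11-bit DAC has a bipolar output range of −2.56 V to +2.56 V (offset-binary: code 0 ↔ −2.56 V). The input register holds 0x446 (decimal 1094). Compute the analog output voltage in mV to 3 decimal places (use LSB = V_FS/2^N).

LSB = 5.12 V / 2^11 = 2.500 mV.
Code 0x446 = 1094 decimal.
V_out = (−2.56) + 1094 × 0.0025 V = 0.175 V.
= 175.000 mV.

175.000 mV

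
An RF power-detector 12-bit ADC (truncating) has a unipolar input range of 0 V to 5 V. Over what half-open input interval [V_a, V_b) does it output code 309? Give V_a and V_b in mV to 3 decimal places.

[377.197 mV, 378.418 mV)

LSB = 5/2^12 = 1.221 mV.
V_a = V_low + 309·LSB = 0.377197 V; V_b = V_low + 310·LSB = 0.378418 V.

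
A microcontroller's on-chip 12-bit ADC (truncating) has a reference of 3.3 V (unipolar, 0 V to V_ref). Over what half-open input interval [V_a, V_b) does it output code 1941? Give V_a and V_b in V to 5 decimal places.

[1.56379 V, 1.56460 V)

LSB = 3.3/2^12 = 0.806 mV.
V_a = V_low + 1941·LSB = 1.56379 V; V_b = V_low + 1942·LSB = 1.5646 V.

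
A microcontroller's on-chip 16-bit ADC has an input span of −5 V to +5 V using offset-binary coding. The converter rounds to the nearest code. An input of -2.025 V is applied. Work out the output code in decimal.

code 19497

With 65536 levels over 10 V, one step is 152.59 µV.
Input sits at 19496.960 steps above V_low.
Round → code 19497.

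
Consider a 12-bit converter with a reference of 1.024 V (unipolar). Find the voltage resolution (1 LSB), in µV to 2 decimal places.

Full-scale span = 1.024 V.
LSB = 1.024 / 2^12 = 1.024 / 4096 = 0.00025 V = 250.00 µV.

250.00 µV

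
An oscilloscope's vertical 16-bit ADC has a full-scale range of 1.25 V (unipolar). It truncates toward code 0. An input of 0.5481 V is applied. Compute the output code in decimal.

Full-scale span = 1.25 V; LSB = 1.25/2^16 = 19.07 µV.
Input sits at 28736.225 steps above V_low.
Floor → code 28736.

code 28736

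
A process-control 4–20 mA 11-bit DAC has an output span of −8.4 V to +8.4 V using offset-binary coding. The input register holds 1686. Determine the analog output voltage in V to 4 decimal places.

5.4305 V

LSB = 16.8 V / 2^11 = 8.203 mV.
V_out = (−8.4) + 1686 × 0.00820313 V = 5.43047 V.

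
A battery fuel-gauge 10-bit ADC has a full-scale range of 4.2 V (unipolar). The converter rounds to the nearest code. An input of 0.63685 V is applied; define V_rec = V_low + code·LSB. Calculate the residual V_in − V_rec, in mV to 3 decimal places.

One LSB is 4.2 V / 1024 = 4.102 mV.
(V_in − V_low)/LSB = (0.63685 − 0)/0.00410156 = 155.2701 → code 155 (round).
V_rec = 0 + 155·0.00410156 = 0.63574219 V.
Difference: 0.00110781 V → 1.108 mV.

1.108 mV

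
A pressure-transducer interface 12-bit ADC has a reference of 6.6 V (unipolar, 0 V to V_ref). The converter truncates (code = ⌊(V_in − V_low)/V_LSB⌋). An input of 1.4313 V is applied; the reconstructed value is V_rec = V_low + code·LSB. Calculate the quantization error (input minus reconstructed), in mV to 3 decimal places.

LSB = 6.6/2^12 = 1.611 mV.
(V_in − V_low)/LSB = (1.4313 − 0)/0.00161133 = 888.2735 → code 888 (floor).
V_rec = 0 + 888·0.00161133 = 1.4308594 V.
Error = 1.4313 − 1.4308594 = 0.000440625 V = 0.441 mV.

0.441 mV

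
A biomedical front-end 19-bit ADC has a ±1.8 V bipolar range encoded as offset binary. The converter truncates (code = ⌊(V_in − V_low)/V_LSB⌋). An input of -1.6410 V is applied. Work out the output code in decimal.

code 23156

With 524288 levels over 3.6 V, one step is 6.87 µV.
Input sits at 23156.053 steps above V_low.
⌊·⌋(23156.053) = 23156.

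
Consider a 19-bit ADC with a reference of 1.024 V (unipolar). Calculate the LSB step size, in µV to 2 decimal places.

1.95 µV

Full-scale span = 1.024 V.
LSB = 1.024 / 2^19 = 1.024 / 524288 = 1.95313e-06 V = 1.95 µV.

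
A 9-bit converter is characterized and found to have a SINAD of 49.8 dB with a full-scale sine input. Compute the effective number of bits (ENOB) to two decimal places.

ENOB = (SINAD − 1.76) / 6.02 = (49.8 − 1.76)/6.02 = 7.980.

7.98 bits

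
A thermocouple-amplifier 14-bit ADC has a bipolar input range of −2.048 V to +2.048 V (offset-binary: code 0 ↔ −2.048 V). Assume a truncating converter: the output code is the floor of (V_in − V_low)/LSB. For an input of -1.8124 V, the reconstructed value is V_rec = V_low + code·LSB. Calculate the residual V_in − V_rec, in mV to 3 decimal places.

0.100 mV

LSB = 4.096/2^14 = 250.00 µV.
(V_in − V_low)/LSB = (-1.8124 − (−2.048))/0.00025 = 942.4000 → code 942 (floor).
Reconstructed: -1.8125 V.
Error = -1.8124 − (−1.8125) = 0.0001 V = 0.100 mV.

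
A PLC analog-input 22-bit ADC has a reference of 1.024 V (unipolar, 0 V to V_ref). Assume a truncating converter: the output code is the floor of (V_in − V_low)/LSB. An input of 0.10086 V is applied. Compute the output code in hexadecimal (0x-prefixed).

With 4194304 levels over 1.024 V, one step is 0.24 µV.
(V_in − V_low)/LSB = (0.10086 − 0) / 2.44141e-07 = 413122.560.
⌊·⌋(413122.560) = 413122.
In hexadecimal (0x-prefixed): 0x64DC2.

code 0x64DC2 (decimal 413122)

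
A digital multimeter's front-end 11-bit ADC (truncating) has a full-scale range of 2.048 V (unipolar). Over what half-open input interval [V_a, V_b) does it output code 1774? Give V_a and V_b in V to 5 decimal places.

[1.77400 V, 1.77500 V)

LSB = 2.048/2^11 = 1.000 mV.
V_a = V_low + 1774·LSB = 1.774 V; V_b = V_low + 1775·LSB = 1.775 V.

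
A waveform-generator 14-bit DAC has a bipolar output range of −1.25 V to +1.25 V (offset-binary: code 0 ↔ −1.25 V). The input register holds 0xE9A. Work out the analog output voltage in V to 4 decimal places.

LSB = 2.5 V / 2^14 = 152.59 µV.
Code 0xE9A = 3738 decimal.
V_out = (−1.25) + 3738 × 0.000152588 V = -0.679626 V.

-0.6796 V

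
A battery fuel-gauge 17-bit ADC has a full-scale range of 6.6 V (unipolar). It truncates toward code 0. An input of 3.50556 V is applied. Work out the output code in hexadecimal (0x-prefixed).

code 0x10FF2 (decimal 69618)

Full-scale span = 6.6 V; LSB = 6.6/2^17 = 50.35 µV.
(V_in − V_low)/LSB = (3.50556 − 0) / 5.0354e-05 = 69618.297.
So the output code is 69618.
In hexadecimal (0x-prefixed): 0x10FF2.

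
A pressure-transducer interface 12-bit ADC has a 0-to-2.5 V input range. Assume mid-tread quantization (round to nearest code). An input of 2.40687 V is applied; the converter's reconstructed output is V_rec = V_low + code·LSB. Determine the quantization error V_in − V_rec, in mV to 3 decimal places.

LSB = 2.5/2^12 = 0.610 mV.
(2.40687 − 0)/0.000610352 = 3943.4158; round gives code 3943.
Reconstructed: 2.4066162 V.
Error = 2.40687 − 2.4066162 = 0.000253789 V = 0.254 mV.

0.254 mV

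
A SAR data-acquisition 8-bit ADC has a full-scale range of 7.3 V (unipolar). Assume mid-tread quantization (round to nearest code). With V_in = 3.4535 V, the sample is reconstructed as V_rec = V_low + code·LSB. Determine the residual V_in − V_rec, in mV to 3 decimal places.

3.109 mV

One LSB is 7.3 V / 256 = 28.516 mV.
(V_in − V_low)/LSB = (3.4535 − 0)/0.0285156 = 121.1090 → code 121 (round).
Code 121 maps back to 0 + 121×0.0285156 V = 3.4503906 V.
Error = 3.4535 − 3.4503906 = 0.00310938 V = 3.109 mV.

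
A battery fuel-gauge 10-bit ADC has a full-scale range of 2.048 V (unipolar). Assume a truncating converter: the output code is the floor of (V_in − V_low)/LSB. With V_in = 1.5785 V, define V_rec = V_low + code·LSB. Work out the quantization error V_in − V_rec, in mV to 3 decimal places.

Step size: 2.048 V ÷ 2^10 = 2.000 mV.
(V_in − V_low)/LSB = (1.5785 − 0)/0.002 = 789.2500 → code 789 (floor).
V_rec = 0 + 789·0.002 = 1.578 V.
Difference: 0.0005 V → 0.500 mV.

0.500 mV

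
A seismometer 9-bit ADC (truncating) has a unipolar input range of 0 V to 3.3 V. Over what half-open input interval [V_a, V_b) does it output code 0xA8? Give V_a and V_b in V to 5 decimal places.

LSB = 3.3/2^9 = 6.445 mV.
Code 0xA8 = 168 decimal.
V_a = V_low + 168·LSB = 1.08281 V; V_b = V_low + 169·LSB = 1.08926 V.

[1.08281 V, 1.08926 V)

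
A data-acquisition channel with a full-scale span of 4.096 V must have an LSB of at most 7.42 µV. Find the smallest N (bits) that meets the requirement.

Number of steps required ≥ 4.096 V / 7.42 µV = 552021.56.
Need 2^N ≥ 552021.56; 2^19 = 524288, 2^20 = 1048576.
Minimum N = 20.

20 bits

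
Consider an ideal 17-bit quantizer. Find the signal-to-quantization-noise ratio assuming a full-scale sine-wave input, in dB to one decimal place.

104.1 dB

SNR ≈ 6.02·N + 1.76 dB = 6.02·17 + 1.76 = 104.10 dB.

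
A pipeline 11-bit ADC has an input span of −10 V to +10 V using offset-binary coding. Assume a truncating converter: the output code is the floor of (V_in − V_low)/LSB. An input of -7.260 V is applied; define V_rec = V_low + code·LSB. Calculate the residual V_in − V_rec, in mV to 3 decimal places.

LSB = 20/2^11 = 9.766 mV.
(V_in − V_low)/LSB = (-7.260 − (−10))/0.00976562 = 280.5760 → code 280 (floor).
Reconstructed: -7.265625 V.
Error = -7.260 − (−7.265625) = 0.005625 V = 5.625 mV.

5.625 mV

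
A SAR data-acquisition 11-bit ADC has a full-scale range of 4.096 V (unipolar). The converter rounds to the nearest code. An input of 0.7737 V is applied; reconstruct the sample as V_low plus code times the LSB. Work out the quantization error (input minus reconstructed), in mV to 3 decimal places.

LSB = 4.096/2^11 = 2.000 mV.
Scaled input = 386.8500 LSBs, so code = 387.
V_rec = 0 + 387·0.002 = 0.774 V.
Difference: -0.0003 V → -0.300 mV.

-0.300 mV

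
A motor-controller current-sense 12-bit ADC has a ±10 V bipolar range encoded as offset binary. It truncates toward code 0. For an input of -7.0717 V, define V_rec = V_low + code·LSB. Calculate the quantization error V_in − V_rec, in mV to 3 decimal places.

Step size: 20 V ÷ 2^12 = 4.883 mV.
(V_in − V_low)/LSB = (-7.0717 − (−10))/0.00488281 = 599.7158 → code 599 (floor).
Code 599 maps back to (−10) + 599×0.00488281 V = -7.0751953 V.
Error = -7.0717 − (−7.0751953) = 0.00349531 V = 3.495 mV.

3.495 mV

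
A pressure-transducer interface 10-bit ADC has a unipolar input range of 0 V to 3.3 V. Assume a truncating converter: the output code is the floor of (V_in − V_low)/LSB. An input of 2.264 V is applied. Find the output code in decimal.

code 702

Full-scale span = 3.3 V; LSB = 3.3/2^10 = 3.223 mV.
(2.264 − 0) / 0.00322266 = 702.526 LSBs.
Floor → code 702.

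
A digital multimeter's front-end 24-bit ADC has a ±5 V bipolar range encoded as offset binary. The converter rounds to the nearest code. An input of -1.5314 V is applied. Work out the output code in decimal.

code 5819345

Full-scale span = 10 V; LSB = 10/2^24 = 0.60 µV.
Input sits at 5819345.142 steps above V_low.
Round → code 5819345.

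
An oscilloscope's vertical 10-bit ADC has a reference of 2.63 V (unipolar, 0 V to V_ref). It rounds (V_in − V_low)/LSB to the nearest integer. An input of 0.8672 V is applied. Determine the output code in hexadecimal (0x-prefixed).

code 0x152 (decimal 338)

LSB = 2.63 V / 1024 = 2.568 mV.
Input sits at 337.647 steps above V_low.
Round → code 338.
In hexadecimal (0x-prefixed): 0x152.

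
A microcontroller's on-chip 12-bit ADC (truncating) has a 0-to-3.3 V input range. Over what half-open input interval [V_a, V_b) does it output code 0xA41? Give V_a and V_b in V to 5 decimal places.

LSB = 3.3/2^12 = 0.806 mV.
Code 0xA41 = 2625 decimal.
V_a = V_low + 2625·LSB = 2.11487 V; V_b = V_low + 2626·LSB = 2.11567 V.

[2.11487 V, 2.11567 V)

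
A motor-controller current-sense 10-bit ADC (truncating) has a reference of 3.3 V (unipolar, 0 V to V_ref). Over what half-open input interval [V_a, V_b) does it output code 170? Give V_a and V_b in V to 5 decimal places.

[0.54785 V, 0.55107 V)

LSB = 3.3/2^10 = 3.223 mV.
V_a = V_low + 170·LSB = 0.547852 V; V_b = V_low + 171·LSB = 0.551074 V.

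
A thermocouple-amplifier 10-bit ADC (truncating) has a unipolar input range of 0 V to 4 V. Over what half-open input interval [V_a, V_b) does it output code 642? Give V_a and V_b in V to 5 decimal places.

[2.50781 V, 2.51172 V)

LSB = 4/2^10 = 3.906 mV.
V_a = V_low + 642·LSB = 2.50781 V; V_b = V_low + 643·LSB = 2.51172 V.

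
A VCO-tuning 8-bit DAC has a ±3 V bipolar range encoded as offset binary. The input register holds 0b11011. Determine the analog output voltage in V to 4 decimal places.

-2.3672 V

LSB = 6 V / 2^8 = 23.438 mV.
Code 0b11011 = 27 decimal.
V_out = (−3) + 27 × 0.0234375 V = -2.36719 V.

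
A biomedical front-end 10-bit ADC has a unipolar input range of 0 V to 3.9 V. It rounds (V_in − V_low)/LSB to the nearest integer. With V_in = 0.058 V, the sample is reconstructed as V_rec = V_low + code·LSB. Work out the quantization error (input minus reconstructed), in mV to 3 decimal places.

One LSB is 3.9 V / 1024 = 3.809 mV.
Scaled input = 15.2287 LSBs, so code = 15.
Reconstructed: 0.057128906 V.
V_in − V_rec = 0.000871094 V = 0.871 mV.

0.871 mV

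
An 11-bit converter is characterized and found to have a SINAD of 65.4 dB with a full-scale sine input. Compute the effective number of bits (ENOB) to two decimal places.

10.57 bits

ENOB = (SINAD − 1.76) / 6.02 = (65.4 − 1.76)/6.02 = 10.571.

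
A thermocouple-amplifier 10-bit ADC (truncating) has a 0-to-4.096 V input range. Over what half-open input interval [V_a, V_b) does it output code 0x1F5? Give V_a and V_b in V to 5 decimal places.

LSB = 4.096/2^10 = 4.000 mV.
Code 0x1F5 = 501 decimal.
V_a = V_low + 501·LSB = 2.004 V; V_b = V_low + 502·LSB = 2.008 V.

[2.00400 V, 2.00800 V)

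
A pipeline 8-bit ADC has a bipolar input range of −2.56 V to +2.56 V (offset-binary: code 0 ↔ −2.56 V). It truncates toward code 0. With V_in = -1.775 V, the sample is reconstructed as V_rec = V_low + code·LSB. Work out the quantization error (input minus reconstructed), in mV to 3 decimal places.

5.000 mV

LSB = 5.12/2^8 = 20.000 mV.
(V_in − V_low)/LSB = (-1.775 − (−2.56))/0.02 = 39.2500 → code 39 (floor).
V_rec = (−2.56) + 39·0.02 = -1.78 V.
Difference: 0.005 V → 5.000 mV.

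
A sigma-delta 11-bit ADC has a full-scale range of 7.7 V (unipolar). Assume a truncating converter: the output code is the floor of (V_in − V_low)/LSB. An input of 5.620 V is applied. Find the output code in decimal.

With 2048 levels over 7.7 V, one step is 3.760 mV.
(5.620 − 0) / 0.00375977 = 1494.774 LSBs.
So the output code is 1494.

code 1494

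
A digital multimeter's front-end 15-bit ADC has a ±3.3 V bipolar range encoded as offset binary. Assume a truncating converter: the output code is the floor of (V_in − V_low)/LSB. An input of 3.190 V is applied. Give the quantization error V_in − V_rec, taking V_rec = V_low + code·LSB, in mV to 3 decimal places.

Step size: 6.6 V ÷ 2^15 = 201.42 µV.
(3.190 − (−3.3))/0.000201416 = 32221.8667; ⌊·⌋ gives code 32221.
Reconstructed: 3.1898254 V.
V_in − V_rec = 0.000174561 V = 0.175 mV.

0.175 mV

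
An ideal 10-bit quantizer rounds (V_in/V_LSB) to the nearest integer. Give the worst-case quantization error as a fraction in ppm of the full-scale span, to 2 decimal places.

Rounding → worst-case error = ½ LSB = V_FS/2^11, so 1e+06/2048 = 488.281 ppm of full scale.

488.28 ppm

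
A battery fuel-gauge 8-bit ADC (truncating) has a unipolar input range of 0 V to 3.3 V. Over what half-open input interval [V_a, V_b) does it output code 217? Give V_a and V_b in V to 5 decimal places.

[2.79727 V, 2.81016 V)

LSB = 3.3/2^8 = 12.891 mV.
V_a = V_low + 217·LSB = 2.79727 V; V_b = V_low + 218·LSB = 2.81016 V.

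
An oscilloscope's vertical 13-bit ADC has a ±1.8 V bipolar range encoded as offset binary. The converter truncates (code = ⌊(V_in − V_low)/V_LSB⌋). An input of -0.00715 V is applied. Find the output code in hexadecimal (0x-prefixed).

With 8192 levels over 3.6 V, one step is 439.45 µV.
(V_in − V_low)/LSB = (-0.00715 − (−1.8)) / 0.000439453 = 4079.730.
So the output code is 4079.
In hexadecimal (0x-prefixed): 0xFEF.

code 0xFEF (decimal 4079)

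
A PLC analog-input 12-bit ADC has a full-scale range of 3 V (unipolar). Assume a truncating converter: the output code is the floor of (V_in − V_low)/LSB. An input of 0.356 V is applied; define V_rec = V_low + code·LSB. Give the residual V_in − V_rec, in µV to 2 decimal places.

One LSB is 3 V / 4096 = 0.732 mV.
Scaled input = 486.0587 LSBs, so code = 486.
Code 486 maps back to 0 + 486×0.000732422 V = 0.35595703 V.
Difference: 4.29687e-05 V → 42.97 µV.

42.97 µV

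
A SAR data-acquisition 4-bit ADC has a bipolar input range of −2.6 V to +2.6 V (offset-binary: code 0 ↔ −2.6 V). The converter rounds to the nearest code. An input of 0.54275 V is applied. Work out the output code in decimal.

LSB = 5.2 V / 16 = 325.000 mV.
Input sits at 9.670 steps above V_low.
round(9.670) = 10.

code 10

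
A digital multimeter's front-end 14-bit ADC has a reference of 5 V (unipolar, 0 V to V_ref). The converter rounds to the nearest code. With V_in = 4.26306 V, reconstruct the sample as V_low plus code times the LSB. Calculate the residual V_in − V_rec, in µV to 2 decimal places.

One LSB is 5 V / 16384 = 305.18 µV.
Scaled input = 13969.1950 LSBs, so code = 13969.
Reconstructed: 4.2630005 V.
Difference: 5.95117e-05 V → 59.51 µV.

59.51 µV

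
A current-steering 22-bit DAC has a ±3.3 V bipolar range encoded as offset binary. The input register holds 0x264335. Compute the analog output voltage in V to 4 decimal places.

0.6458 V

LSB = 6.6 V / 2^22 = 1.57 µV.
Code 0x264335 = 2507573 decimal.
V_out = (−3.3) + 2507573 × 1.57356e-06 V = 0.645823 V.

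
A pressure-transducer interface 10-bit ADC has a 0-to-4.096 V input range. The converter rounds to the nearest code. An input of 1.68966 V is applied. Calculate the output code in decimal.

LSB = 4.096 V / 1024 = 4.000 mV.
(V_in − V_low)/LSB = (1.68966 − 0) / 0.004 = 422.415.
round(422.415) = 422.

code 422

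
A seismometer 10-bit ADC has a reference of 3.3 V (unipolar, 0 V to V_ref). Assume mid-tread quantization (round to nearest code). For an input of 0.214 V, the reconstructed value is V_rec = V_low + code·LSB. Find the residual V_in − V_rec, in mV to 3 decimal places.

Step size: 3.3 V ÷ 2^10 = 3.223 mV.
(0.214 − 0)/0.00322266 = 66.4048; round gives code 66.
Reconstructed: 0.21269531 V.
Difference: 0.00130469 V → 1.305 mV.

1.305 mV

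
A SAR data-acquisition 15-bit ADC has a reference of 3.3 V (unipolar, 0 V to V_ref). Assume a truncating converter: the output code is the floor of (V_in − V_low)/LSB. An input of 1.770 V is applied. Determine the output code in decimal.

code 17575

Full-scale span = 3.3 V; LSB = 3.3/2^15 = 100.71 µV.
(1.770 − 0) / 0.000100708 = 17575.564 LSBs.
⌊·⌋(17575.564) = 17575.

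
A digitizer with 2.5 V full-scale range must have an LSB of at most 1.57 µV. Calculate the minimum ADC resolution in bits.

Number of steps required ≥ 2.5 V / 1.57 µV = 1592356.69.
Need 2^N ≥ 1592356.69; 2^20 = 1048576, 2^21 = 2097152.
Minimum N = 21.

21 bits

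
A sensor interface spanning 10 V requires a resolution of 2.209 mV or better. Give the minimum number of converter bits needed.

Number of steps required ≥ 10 V / 2.209 mV = 4526.94.
Need 2^N ≥ 4526.94; 2^12 = 4096, 2^13 = 8192.
Minimum N = 13.

13 bits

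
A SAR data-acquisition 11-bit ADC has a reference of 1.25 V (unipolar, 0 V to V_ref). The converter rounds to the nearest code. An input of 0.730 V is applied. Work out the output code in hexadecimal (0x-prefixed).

code 0x4AC (decimal 1196)

LSB = 1.25 V / 2048 = 0.610 mV.
(0.730 − 0) / 0.000610352 = 1196.032 LSBs.
round(1196.032) = 1196.
In hexadecimal (0x-prefixed): 0x4AC.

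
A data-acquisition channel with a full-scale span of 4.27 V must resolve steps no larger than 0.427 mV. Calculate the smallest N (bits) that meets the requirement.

Number of steps required ≥ 4.27 V / 0.427 mV = 10000.00.
Need 2^N ≥ 10000.00; 2^13 = 8192, 2^14 = 16384.
Minimum N = 14.

14 bits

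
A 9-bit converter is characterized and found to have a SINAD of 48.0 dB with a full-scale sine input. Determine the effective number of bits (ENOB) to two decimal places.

ENOB = (SINAD − 1.76) / 6.02 = (48.0 − 1.76)/6.02 = 7.681.

7.68 bits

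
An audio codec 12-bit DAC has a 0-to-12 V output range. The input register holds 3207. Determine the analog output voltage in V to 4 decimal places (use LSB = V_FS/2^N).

LSB = 12 V / 2^12 = 2.930 mV.
V_out = 0 + 3207 × 0.00292969 V = 9.39551 V.

9.3955 V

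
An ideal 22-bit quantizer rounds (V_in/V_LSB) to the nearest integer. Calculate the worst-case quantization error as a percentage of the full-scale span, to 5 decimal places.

0.00001 %

Rounding → worst-case error = ½ LSB = V_FS/2^23, so 100/8388608 = 1.19209e-05 % of full scale.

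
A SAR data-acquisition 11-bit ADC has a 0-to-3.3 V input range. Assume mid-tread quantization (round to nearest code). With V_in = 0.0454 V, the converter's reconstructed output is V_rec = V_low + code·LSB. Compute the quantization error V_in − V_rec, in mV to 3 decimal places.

0.283 mV

One LSB is 3.3 V / 2048 = 1.611 mV.
(0.0454 − 0)/0.00161133 = 28.1755; round gives code 28.
Reconstructed: 0.045117188 V.
V_in − V_rec = 0.000282813 V = 0.283 mV.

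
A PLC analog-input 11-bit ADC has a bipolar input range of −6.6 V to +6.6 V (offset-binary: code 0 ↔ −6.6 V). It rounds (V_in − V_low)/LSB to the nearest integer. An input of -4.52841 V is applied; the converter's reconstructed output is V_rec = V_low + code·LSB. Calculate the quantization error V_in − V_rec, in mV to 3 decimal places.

LSB = 13.2/2^11 = 6.445 mV.
Scaled input = 321.4103 LSBs, so code = 321.
V_rec = (−6.6) + 321·0.00644531 = -4.5310547 V.
Error = -4.52841 − (−4.5310547) = 0.00264469 V = 2.645 mV.

2.645 mV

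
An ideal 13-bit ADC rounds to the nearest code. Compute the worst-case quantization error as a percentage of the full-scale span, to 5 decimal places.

0.00610 %

Rounding → worst-case error = ½ LSB = V_FS/2^14, so 100/16384 = 0.00610352 % of full scale.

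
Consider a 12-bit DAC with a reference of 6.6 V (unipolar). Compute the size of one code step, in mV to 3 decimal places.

Full-scale span = 6.6 V.
LSB = 6.6 / 2^12 = 6.6 / 4096 = 0.00161133 V = 1.611 mV.

1.611 mV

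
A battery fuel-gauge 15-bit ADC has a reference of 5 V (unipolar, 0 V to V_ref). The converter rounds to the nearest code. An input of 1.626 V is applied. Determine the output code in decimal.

With 32768 levels over 5 V, one step is 152.59 µV.
(V_in − V_low)/LSB = (1.626 − 0) / 0.000152588 = 10656.154.
So the output code is 10656.

code 10656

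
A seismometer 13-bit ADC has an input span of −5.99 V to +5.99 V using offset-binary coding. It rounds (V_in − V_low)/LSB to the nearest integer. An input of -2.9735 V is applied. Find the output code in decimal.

Full-scale span = 11.98 V; LSB = 11.98/2^13 = 1.462 mV.
(-2.9735 − (−5.99)) / 0.0014624 = 2062.702 LSBs.
round(2062.702) = 2063.

code 2063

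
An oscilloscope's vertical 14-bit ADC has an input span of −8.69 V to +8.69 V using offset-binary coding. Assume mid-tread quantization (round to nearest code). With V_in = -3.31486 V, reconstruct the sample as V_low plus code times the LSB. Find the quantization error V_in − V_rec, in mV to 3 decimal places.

0.112 mV

LSB = 17.38/2^14 = 1.061 mV.
(-3.31486 − (−8.69))/0.00106079 = 5067.1055; round gives code 5067.
V_rec = (−8.69) + 5067·0.00106079 = -3.3149719 V.
Difference: 0.000111924 V → 0.112 mV.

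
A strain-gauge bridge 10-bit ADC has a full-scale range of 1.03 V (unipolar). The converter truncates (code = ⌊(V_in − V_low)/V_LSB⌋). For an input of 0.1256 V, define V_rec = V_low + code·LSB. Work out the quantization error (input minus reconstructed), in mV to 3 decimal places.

0.873 mV

One LSB is 1.03 V / 1024 = 1.006 mV.
(0.1256 − 0)/0.00100586 = 124.8683; ⌊·⌋ gives code 124.
Reconstructed: 0.12472656 V.
V_in − V_rec = 0.000873437 V = 0.873 mV.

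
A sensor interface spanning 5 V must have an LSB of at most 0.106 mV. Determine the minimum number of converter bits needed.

Number of steps required ≥ 5 V / 0.106 mV = 47169.81.
Need 2^N ≥ 47169.81; 2^15 = 32768, 2^16 = 65536.
Minimum N = 16.

16 bits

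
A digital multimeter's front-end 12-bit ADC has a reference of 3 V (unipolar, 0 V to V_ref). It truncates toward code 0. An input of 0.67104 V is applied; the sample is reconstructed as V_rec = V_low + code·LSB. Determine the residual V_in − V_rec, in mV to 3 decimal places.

LSB = 3/2^12 = 0.732 mV.
(V_in − V_low)/LSB = (0.67104 − 0)/0.000732422 = 916.1933 → code 916 (floor).
Reconstructed: 0.67089844 V.
Error = 0.67104 − 0.67089844 = 0.000141563 V = 0.142 mV.

0.142 mV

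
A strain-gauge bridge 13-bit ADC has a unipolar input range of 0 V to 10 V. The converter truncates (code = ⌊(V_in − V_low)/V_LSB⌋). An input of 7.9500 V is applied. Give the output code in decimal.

code 6512

Full-scale span = 10 V; LSB = 10/2^13 = 1.221 mV.
(7.9500 − 0) / 0.0012207 = 6512.640 LSBs.
Floor → code 6512.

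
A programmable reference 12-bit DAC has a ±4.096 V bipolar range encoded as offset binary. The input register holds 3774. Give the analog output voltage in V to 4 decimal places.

3.4520 V

LSB = 8.192 V / 2^12 = 2.000 mV.
V_out = (−4.096) + 3774 × 0.002 V = 3.452 V.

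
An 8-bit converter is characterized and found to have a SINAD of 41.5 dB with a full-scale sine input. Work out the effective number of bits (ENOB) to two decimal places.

6.60 bits

ENOB = (SINAD − 1.76) / 6.02 = (41.5 − 1.76)/6.02 = 6.601.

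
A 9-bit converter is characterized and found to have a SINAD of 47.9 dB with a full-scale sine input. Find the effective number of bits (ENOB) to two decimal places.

7.66 bits

ENOB = (SINAD − 1.76) / 6.02 = (47.9 − 1.76)/6.02 = 7.664.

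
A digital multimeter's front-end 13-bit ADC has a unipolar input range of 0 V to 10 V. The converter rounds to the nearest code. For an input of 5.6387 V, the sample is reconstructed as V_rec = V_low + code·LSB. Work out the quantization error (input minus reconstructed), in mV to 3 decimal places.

One LSB is 10 V / 8192 = 1.221 mV.
(5.6387 − 0)/0.0012207 = 4619.2230; round gives code 4619.
Code 4619 maps back to 0 + 4619×0.0012207 V = 5.6384277 V.
V_in − V_rec = 0.000272266 V = 0.272 mV.

0.272 mV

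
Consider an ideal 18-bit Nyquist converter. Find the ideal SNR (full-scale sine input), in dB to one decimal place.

SNR ≈ 6.02·N + 1.76 dB = 6.02·18 + 1.76 = 110.12 dB.

110.1 dB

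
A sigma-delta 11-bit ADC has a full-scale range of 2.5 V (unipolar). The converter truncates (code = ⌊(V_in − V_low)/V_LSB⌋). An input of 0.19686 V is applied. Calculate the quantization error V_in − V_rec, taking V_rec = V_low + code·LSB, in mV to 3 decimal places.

0.327 mV

One LSB is 2.5 V / 2048 = 1.221 mV.
(0.19686 − 0)/0.0012207 = 161.2677; ⌊·⌋ gives code 161.
Code 161 maps back to 0 + 161×0.0012207 V = 0.1965332 V.
V_in − V_rec = 0.000326797 V = 0.327 mV.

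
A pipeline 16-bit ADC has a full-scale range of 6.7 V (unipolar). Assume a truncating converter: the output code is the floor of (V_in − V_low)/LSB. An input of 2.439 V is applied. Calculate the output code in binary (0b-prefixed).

With 65536 levels over 6.7 V, one step is 102.23 µV.
(V_in − V_low)/LSB = (2.439 − 0) / 0.000102234 = 23857.060.
So the output code is 23857.
In binary (0b-prefixed): 0b101110100110001.

code 0b101110100110001 (decimal 23857)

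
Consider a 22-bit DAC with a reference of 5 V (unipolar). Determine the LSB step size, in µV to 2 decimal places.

Full-scale span = 5 V.
LSB = 5 / 2^22 = 5 / 4194304 = 1.19209e-06 V = 1.19 µV.

1.19 µV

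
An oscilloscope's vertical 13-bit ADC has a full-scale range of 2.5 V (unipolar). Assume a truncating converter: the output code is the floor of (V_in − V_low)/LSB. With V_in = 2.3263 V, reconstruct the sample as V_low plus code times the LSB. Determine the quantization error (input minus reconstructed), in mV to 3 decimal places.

0.250 mV

Step size: 2.5 V ÷ 2^13 = 305.18 µV.
(V_in − V_low)/LSB = (2.3263 − 0)/0.000305176 = 7622.8198 → code 7622 (floor).
V_rec = 0 + 7622·0.000305176 = 2.3260498 V.
Error = 2.3263 − 2.3260498 = 0.000250195 V = 0.250 mV.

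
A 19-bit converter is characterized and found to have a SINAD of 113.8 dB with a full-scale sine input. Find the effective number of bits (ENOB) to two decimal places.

ENOB = (SINAD − 1.76) / 6.02 = (113.8 − 1.76)/6.02 = 18.611.

18.61 bits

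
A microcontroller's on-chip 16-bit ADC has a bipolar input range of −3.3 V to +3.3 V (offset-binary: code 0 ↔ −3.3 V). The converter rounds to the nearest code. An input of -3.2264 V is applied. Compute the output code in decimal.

LSB = 6.6 V / 65536 = 100.71 µV.
Input sits at 730.826 steps above V_low.
So the output code is 731.

code 731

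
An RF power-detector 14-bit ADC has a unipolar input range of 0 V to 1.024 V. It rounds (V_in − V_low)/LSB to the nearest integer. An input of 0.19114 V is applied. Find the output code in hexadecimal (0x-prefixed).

LSB = 1.024 V / 16384 = 62.50 µV.
Input sits at 3058.240 steps above V_low.
So the output code is 3058.
In hexadecimal (0x-prefixed): 0xBF2.

code 0xBF2 (decimal 3058)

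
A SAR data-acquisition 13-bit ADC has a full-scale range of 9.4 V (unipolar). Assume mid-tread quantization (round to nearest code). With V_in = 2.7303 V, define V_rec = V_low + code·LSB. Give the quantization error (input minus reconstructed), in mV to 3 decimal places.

0.490 mV

Step size: 9.4 V ÷ 2^13 = 1.147 mV.
Scaled input = 2379.4274 LSBs, so code = 2379.
V_rec = 0 + 2379·0.00114746 = 2.7298096 V.
Difference: 0.00049043 V → 0.490 mV.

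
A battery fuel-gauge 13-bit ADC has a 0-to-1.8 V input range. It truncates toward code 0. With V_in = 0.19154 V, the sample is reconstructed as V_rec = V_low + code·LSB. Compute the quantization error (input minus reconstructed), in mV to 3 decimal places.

LSB = 1.8/2^13 = 219.73 µV.
(V_in − V_low)/LSB = (0.19154 − 0)/0.000219727 = 871.7198 → code 871 (floor).
Reconstructed: 0.19138184 V.
V_in − V_rec = 0.000158164 V = 0.158 mV.

0.158 mV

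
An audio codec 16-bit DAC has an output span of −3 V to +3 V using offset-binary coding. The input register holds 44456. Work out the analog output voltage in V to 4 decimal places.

LSB = 6 V / 2^16 = 91.55 µV.
V_out = (−3) + 44456 × 9.15527e-05 V = 1.07007 V.

1.0701 V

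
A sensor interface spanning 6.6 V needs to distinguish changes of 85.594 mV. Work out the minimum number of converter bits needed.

7 bits

Number of steps required ≥ 6.6 V / 85.594 mV = 77.11.
Need 2^N ≥ 77.11; 2^6 = 64, 2^7 = 128.
Minimum N = 7.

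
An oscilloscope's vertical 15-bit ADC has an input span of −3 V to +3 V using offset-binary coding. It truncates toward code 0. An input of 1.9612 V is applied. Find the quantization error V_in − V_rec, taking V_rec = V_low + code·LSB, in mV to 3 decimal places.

LSB = 6/2^15 = 183.11 µV.
(V_in − V_low)/LSB = (1.9612 − (−3))/0.000183105 = 27094.7669 → code 27094 (floor).
Reconstructed: 1.9610596 V.
Difference: 0.00014043 V → 0.140 mV.

0.140 mV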